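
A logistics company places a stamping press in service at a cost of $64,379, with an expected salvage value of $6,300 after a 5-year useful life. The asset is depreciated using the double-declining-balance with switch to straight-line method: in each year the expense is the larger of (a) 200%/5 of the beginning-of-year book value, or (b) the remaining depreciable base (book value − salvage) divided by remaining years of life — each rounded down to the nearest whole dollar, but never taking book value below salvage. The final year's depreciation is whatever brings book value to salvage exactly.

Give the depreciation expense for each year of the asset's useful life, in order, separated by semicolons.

$25,751; $15,451; $9,270; $5,562; $2,045

Depreciable base = $64,379 − $6,300 = $58,079.
Year 1: DB = ⌊$64,379 × 200%/5⌋ = $25,751; SL = ⌊$58,079/5⌋ = $11,615 → take DB $25,751. Book value $38,628.
Year 2: DB = ⌊$38,628 × 200%/5⌋ = $15,451; SL = ⌊$32,328/4⌋ = $8,082 → take DB $15,451. Book value $23,177.
Year 3: DB = ⌊$23,177 × 200%/5⌋ = $9,270; SL = ⌊$16,877/3⌋ = $5,625 → take DB $9,270. Book value $13,907.
Year 4: DB = ⌊$13,907 × 200%/5⌋ = $5,562; SL = ⌊$7,607/2⌋ = $3,803 → take DB $5,562. Book value $8,345.
Year 5 (final): $8,345 − $6,300 = $2,045. Book value $6,300.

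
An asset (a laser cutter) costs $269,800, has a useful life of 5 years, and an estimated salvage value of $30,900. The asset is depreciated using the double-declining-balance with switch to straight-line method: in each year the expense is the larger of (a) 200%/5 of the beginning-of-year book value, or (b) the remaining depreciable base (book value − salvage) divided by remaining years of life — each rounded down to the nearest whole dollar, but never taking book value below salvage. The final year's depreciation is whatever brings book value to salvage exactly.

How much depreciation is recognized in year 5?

Depreciable base = $269,800 − $30,900 = $238,900.
Year 1: DB = ⌊$269,800 × 200%/5⌋ = $107,920; SL = ⌊$238,900/5⌋ = $47,780 → take DB $107,920. Book value $161,880.
Year 2: DB = ⌊$161,880 × 200%/5⌋ = $64,752; SL = ⌊$130,980/4⌋ = $32,745 → take DB $64,752. Book value $97,128.
Year 3: DB = ⌊$97,128 × 200%/5⌋ = $38,851; SL = ⌊$66,228/3⌋ = $22,076 → take DB $38,851. Book value $58,277.
Year 4: DB = ⌊$58,277 × 200%/5⌋ = $23,310; SL = ⌊$27,377/2⌋ = $13,688 → take DB $23,310. Book value $34,967.
Year 5 (final): $34,967 − $30,900 = $4,067. Book value $30,900.

$4,067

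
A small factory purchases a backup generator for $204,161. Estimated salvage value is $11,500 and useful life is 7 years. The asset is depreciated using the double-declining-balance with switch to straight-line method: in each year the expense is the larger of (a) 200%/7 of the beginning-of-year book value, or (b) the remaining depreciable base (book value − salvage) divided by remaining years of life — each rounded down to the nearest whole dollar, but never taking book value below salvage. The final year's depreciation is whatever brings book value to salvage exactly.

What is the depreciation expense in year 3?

$29,761

Depreciable base = $204,161 − $11,500 = $192,661.
Year 1: DB = ⌊$204,161 × 200%/7⌋ = $58,331; SL = ⌊$192,661/7⌋ = $27,523 → take DB $58,331. Book value $145,830.
Year 2: DB = ⌊$145,830 × 200%/7⌋ = $41,665; SL = ⌊$134,330/6⌋ = $22,388 → take DB $41,665. Book value $104,165.
Year 3: DB = ⌊$104,165 × 200%/7⌋ = $29,761; SL = ⌊$92,665/5⌋ = $18,533 → take DB $29,761. Book value $74,404.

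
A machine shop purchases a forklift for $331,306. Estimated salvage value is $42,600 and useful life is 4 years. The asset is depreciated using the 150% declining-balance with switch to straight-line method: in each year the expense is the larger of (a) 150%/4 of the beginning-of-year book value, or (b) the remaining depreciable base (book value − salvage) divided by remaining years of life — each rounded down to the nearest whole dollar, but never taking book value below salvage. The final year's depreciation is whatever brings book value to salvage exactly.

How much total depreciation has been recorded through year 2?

$201,889

Depreciable base = $331,306 − $42,600 = $288,706.
Year 1: DB = ⌊$331,306 × 150%/4⌋ = $124,239; SL = ⌊$288,706/4⌋ = $72,176 → take DB $124,239. Book value $207,067.
Year 2: DB = ⌊$207,067 × 150%/4⌋ = $77,650; SL = ⌊$164,467/3⌋ = $54,822 → take DB $77,650. Book value $129,417.
Accumulated through year 2 = $331,306 − $129,417 = $201,889.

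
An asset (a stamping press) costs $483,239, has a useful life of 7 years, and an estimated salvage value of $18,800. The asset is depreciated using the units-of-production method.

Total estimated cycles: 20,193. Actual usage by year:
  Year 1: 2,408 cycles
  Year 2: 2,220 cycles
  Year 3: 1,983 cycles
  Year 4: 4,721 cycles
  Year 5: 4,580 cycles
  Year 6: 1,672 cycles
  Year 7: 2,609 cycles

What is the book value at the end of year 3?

$331,186

Depreciable base = $483,239 − $18,800 = $464,439.
Rate = $464,439 / 20,193 cycles = $23 per cycle.
Year 1: 2,408 × $23 = $55,384. Book value $427,855.
Year 2: 2,220 × $23 = $51,060. Book value $376,795.
Year 3: 1,983 × $23 = $45,609. Book value $331,186.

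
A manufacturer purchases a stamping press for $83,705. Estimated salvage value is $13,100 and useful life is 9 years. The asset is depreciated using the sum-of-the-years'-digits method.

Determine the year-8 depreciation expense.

Depreciable base = $83,705 − $13,100 = $70,605.
Sum of the years' digits = 9+8+7+6+5+4+3+2+1 = 45.
Year 1: $70,605 × 9/45 = $14,121. Book value $69,584.
Year 2: $70,605 × 8/45 = $12,552. Book value $57,032.
Year 3: $70,605 × 7/45 = $10,983. Book value $46,049.
Year 4: $70,605 × 6/45 = $9,414. Book value $36,635.
Year 5: $70,605 × 5/45 = $7,845. Book value $28,790.
Year 6: $70,605 × 4/45 = $6,276. Book value $22,514.
Year 7: $70,605 × 3/45 = $4,707. Book value $17,807.
Year 8: $70,605 × 2/45 = $3,138. Book value $14,669.

$3,138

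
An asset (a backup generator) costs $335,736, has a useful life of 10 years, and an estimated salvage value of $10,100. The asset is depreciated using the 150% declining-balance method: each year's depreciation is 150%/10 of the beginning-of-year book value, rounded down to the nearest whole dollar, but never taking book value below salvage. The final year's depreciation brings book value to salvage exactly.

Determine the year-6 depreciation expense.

Depreciable base = $335,736 − $10,100 = $325,636.
Year 1: ⌊$335,736 × 150%/10⌋ = $50,360. Book value $285,376.
Year 2: ⌊$285,376 × 150%/10⌋ = $42,806. Book value $242,570.
Year 3: ⌊$242,570 × 150%/10⌋ = $36,385. Book value $206,185.
Year 4: ⌊$206,185 × 150%/10⌋ = $30,927. Book value $175,258.
Year 5: ⌊$175,258 × 150%/10⌋ = $26,288. Book value $148,970.
Year 6: ⌊$148,970 × 150%/10⌋ = $22,345. Book value $126,625.

$22,345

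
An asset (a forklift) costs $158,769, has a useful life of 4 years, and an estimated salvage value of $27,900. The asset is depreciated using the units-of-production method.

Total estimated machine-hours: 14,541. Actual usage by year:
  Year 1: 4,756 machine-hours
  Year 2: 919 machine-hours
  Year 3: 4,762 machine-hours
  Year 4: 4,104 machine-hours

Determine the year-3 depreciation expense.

$42,858

Depreciable base = $158,769 − $27,900 = $130,869.
Rate = $130,869 / 14,541 machine-hours = $9 per machine-hour.
Year 1: 4,756 × $9 = $42,804. Book value $115,965.
Year 2: 919 × $9 = $8,271. Book value $107,694.
Year 3: 4,762 × $9 = $42,858. Book value $64,836.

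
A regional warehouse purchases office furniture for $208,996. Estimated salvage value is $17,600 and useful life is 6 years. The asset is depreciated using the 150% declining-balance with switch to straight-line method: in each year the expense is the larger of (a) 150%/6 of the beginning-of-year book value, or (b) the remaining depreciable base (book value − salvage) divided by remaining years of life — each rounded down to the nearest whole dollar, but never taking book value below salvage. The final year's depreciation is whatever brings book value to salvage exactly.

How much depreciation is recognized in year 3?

$29,390

Depreciable base = $208,996 − $17,600 = $191,396.
Year 1: DB = ⌊$208,996 × 150%/6⌋ = $52,249; SL = ⌊$191,396/6⌋ = $31,899 → take DB $52,249. Book value $156,747.
Year 2: DB = ⌊$156,747 × 150%/6⌋ = $39,186; SL = ⌊$139,147/5⌋ = $27,829 → take DB $39,186. Book value $117,561.
Year 3: DB = ⌊$117,561 × 150%/6⌋ = $29,390; SL = ⌊$99,961/4⌋ = $24,990 → take DB $29,390. Book value $88,171.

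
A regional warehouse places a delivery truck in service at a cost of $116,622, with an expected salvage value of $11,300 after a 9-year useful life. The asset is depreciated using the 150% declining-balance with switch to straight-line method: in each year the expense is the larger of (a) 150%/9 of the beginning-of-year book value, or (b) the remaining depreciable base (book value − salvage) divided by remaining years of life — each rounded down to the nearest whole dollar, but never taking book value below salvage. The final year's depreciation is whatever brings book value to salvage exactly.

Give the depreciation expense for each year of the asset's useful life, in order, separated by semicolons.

Depreciable base = $116,622 − $11,300 = $105,322.
Year 1: DB = ⌊$116,622 × 150%/9⌋ = $19,437; SL = ⌊$105,322/9⌋ = $11,702 → take DB $19,437. Book value $97,185.
Year 2: DB = ⌊$97,185 × 150%/9⌋ = $16,197; SL = ⌊$85,885/8⌋ = $10,735 → take DB $16,197. Book value $80,988.
Year 3: DB = ⌊$80,988 × 150%/9⌋ = $13,498; SL = ⌊$69,688/7⌋ = $9,955 → take DB $13,498. Book value $67,490.
Year 4: DB = ⌊$67,490 × 150%/9⌋ = $11,248; SL = ⌊$56,190/6⌋ = $9,365 → take DB $11,248. Book value $56,242.
Year 5: DB = ⌊$56,242 × 150%/9⌋ = $9,373; SL = ⌊$44,942/5⌋ = $8,988 → take DB $9,373. Book value $46,869.
Year 6: DB = ⌊$46,869 × 150%/9⌋ = $7,811; SL = ⌊$35,569/4⌋ = $8,892 → take SL $8,892. Book value $37,977.
Year 7: DB = ⌊$37,977 × 150%/9⌋ = $6,329; SL = ⌊$26,677/3⌋ = $8,892 → take SL $8,892. Book value $29,085.
Year 8: DB = ⌊$29,085 × 150%/9⌋ = $4,847; SL = ⌊$17,785/2⌋ = $8,892 → take SL $8,892. Book value $20,193.
Year 9 (final): $20,193 − $11,300 = $8,893. Book value $11,300.

$19,437; $16,197; $13,498; $11,248; $9,373; $8,892; $8,892; $8,892; $8,893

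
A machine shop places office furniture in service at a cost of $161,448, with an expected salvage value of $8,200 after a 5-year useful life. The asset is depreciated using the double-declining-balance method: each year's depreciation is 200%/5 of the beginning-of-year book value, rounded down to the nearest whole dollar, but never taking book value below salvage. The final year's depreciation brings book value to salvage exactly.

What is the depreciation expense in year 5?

Depreciable base = $161,448 − $8,200 = $153,248.
Year 1: ⌊$161,448 × 200%/5⌋ = $64,579. Book value $96,869.
Year 2: ⌊$96,869 × 200%/5⌋ = $38,747. Book value $58,122.
Year 3: ⌊$58,122 × 200%/5⌋ = $23,248. Book value $34,874.
Year 4: ⌊$34,874 × 200%/5⌋ = $13,949. Book value $20,925.
Year 5 (final): $20,925 − $8,200 = $12,725. Book value $8,200.

$12,725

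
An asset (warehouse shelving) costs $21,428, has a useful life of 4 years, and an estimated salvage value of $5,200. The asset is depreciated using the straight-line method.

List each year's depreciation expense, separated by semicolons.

Depreciable base = $21,428 − $5,200 = $16,228.
Annual expense = $16,228 / 4 = $4,057.
End of year 1: book value $17,371.
End of year 2: book value $13,314.
End of year 3: book value $9,257.
End of year 4: book value $5,200.

$4,057; $4,057; $4,057; $4,057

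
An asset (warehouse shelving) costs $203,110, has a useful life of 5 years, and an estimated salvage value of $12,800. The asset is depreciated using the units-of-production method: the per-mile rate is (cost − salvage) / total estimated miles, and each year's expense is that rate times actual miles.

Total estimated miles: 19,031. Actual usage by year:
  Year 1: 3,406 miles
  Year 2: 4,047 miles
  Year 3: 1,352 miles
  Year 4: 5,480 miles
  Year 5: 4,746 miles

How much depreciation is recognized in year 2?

Depreciable base = $203,110 − $12,800 = $190,310.
Rate = $190,310 / 19,031 miles = $10 per mile.
Year 1: 3,406 × $10 = $34,060. Book value $169,050.
Year 2: 4,047 × $10 = $40,470. Book value $128,580.

$40,470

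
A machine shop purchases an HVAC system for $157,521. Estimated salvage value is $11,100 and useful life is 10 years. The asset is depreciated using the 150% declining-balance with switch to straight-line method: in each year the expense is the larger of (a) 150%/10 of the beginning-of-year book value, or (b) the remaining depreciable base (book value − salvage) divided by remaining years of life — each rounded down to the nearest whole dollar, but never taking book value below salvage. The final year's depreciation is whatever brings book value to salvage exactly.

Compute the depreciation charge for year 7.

$11,759

Depreciable base = $157,521 − $11,100 = $146,421.
Year 1: DB = ⌊$157,521 × 150%/10⌋ = $23,628; SL = ⌊$146,421/10⌋ = $14,642 → take DB $23,628. Book value $133,893.
Year 2: DB = ⌊$133,893 × 150%/10⌋ = $20,083; SL = ⌊$122,793/9⌋ = $13,643 → take DB $20,083. Book value $113,810.
Year 3: DB = ⌊$113,810 × 150%/10⌋ = $17,071; SL = ⌊$102,710/8⌋ = $12,838 → take DB $17,071. Book value $96,739.
Year 4: DB = ⌊$96,739 × 150%/10⌋ = $14,510; SL = ⌊$85,639/7⌋ = $12,234 → take DB $14,510. Book value $82,229.
Year 5: DB = ⌊$82,229 × 150%/10⌋ = $12,334; SL = ⌊$71,129/6⌋ = $11,854 → take DB $12,334. Book value $69,895.
Year 6: DB = ⌊$69,895 × 150%/10⌋ = $10,484; SL = ⌊$58,795/5⌋ = $11,759 → take SL $11,759. Book value $58,136.
Year 7: DB = ⌊$58,136 × 150%/10⌋ = $8,720; SL = ⌊$47,036/4⌋ = $11,759 → take SL $11,759. Book value $46,377.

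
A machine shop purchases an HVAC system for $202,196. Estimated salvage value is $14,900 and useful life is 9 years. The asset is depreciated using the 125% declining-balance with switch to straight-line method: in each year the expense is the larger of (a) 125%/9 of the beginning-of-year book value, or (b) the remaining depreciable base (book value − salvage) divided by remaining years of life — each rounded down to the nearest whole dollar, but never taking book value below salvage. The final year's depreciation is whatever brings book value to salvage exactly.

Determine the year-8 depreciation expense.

Depreciable base = $202,196 − $14,900 = $187,296.
Year 1: DB = ⌊$202,196 × 125%/9⌋ = $28,082; SL = ⌊$187,296/9⌋ = $20,810 → take DB $28,082. Book value $174,114.
Year 2: DB = ⌊$174,114 × 125%/9⌋ = $24,182; SL = ⌊$159,214/8⌋ = $19,901 → take DB $24,182. Book value $149,932.
Year 3: DB = ⌊$149,932 × 125%/9⌋ = $20,823; SL = ⌊$135,032/7⌋ = $19,290 → take DB $20,823. Book value $129,109.
Year 4: DB = ⌊$129,109 × 125%/9⌋ = $17,931; SL = ⌊$114,209/6⌋ = $19,034 → take SL $19,034. Book value $110,075.
Year 5: DB = ⌊$110,075 × 125%/9⌋ = $15,288; SL = ⌊$95,175/5⌋ = $19,035 → take SL $19,035. Book value $91,040.
Year 6: DB = ⌊$91,040 × 125%/9⌋ = $12,644; SL = ⌊$76,140/4⌋ = $19,035 → take SL $19,035. Book value $72,005.
Year 7: DB = ⌊$72,005 × 125%/9⌋ = $10,000; SL = ⌊$57,105/3⌋ = $19,035 → take SL $19,035. Book value $52,970.
Year 8: DB = ⌊$52,970 × 125%/9⌋ = $7,356; SL = ⌊$38,070/2⌋ = $19,035 → take SL $19,035. Book value $33,935.

$19,035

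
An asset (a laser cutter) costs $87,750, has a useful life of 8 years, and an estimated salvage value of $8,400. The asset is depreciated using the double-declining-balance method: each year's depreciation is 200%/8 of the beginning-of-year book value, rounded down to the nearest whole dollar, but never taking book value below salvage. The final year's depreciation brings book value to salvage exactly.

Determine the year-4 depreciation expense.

Depreciable base = $87,750 − $8,400 = $79,350.
Year 1: ⌊$87,750 × 200%/8⌋ = $21,937. Book value $65,813.
Year 2: ⌊$65,813 × 200%/8⌋ = $16,453. Book value $49,360.
Year 3: ⌊$49,360 × 200%/8⌋ = $12,340. Book value $37,020.
Year 4: ⌊$37,020 × 200%/8⌋ = $9,255. Book value $27,765.

$9,255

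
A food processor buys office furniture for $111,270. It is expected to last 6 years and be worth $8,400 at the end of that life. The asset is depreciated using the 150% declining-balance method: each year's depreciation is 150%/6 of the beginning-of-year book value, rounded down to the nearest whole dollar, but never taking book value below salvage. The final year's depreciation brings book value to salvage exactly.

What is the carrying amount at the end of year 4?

$35,208

Depreciable base = $111,270 − $8,400 = $102,870.
Year 1: ⌊$111,270 × 150%/6⌋ = $27,817. Book value $83,453.
Year 2: ⌊$83,453 × 150%/6⌋ = $20,863. Book value $62,590.
Year 3: ⌊$62,590 × 150%/6⌋ = $15,647. Book value $46,943.
Year 4: ⌊$46,943 × 150%/6⌋ = $11,735. Book value $35,208.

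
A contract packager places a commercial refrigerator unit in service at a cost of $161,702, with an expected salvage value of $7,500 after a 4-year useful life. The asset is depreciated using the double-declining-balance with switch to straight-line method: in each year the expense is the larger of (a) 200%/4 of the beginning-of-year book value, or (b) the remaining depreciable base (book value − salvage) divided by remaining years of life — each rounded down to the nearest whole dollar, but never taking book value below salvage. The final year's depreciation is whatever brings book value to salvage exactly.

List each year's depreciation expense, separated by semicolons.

$80,851; $40,425; $20,213; $12,713

Depreciable base = $161,702 − $7,500 = $154,202.
Year 1: DB = ⌊$161,702 × 200%/4⌋ = $80,851; SL = ⌊$154,202/4⌋ = $38,550 → take DB $80,851. Book value $80,851.
Year 2: DB = ⌊$80,851 × 200%/4⌋ = $40,425; SL = ⌊$73,351/3⌋ = $24,450 → take DB $40,425. Book value $40,426.
Year 3: DB = ⌊$40,426 × 200%/4⌋ = $20,213; SL = ⌊$32,926/2⌋ = $16,463 → take DB $20,213. Book value $20,213.
Year 4 (final): $20,213 − $7,500 = $12,713. Book value $7,500.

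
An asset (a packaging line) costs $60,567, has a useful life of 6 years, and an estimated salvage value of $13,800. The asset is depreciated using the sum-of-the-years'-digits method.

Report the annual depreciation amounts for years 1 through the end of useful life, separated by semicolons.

Depreciable base = $60,567 − $13,800 = $46,767.
Sum of the years' digits = 6+5+4+3+2+1 = 21.
Year 1: $46,767 × 6/21 = $13,362. Book value $47,205.
Year 2: $46,767 × 5/21 = $11,135. Book value $36,070.
Year 3: $46,767 × 4/21 = $8,908. Book value $27,162.
Year 4: $46,767 × 3/21 = $6,681. Book value $20,481.
Year 5: $46,767 × 2/21 = $4,454. Book value $16,027.
Year 6: $46,767 × 1/21 = $2,227. Book value $13,800.

$13,362; $11,135; $8,908; $6,681; $4,454; $2,227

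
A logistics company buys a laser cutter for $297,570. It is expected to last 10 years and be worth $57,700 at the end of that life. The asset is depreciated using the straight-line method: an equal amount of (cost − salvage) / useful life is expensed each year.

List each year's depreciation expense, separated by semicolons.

$23,987; $23,987; $23,987; $23,987; $23,987; $23,987; $23,987; $23,987; $23,987; $23,987

Depreciable base = $297,570 − $57,700 = $239,870.
Annual expense = $239,870 / 10 = $23,987.
End of year 1: book value $273,583.
End of year 2: book value $249,596.
End of year 3: book value $225,609.
End of year 4: book value $201,622.
End of year 5: book value $177,635.
End of year 6: book value $153,648.
End of year 7: book value $129,661.
End of year 8: book value $105,674.
End of year 9: book value $81,687.
End of year 10: book value $57,700.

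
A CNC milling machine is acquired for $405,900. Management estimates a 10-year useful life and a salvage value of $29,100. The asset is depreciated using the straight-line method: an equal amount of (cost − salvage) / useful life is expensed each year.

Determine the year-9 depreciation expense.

Depreciable base = $405,900 − $29,100 = $376,800.
Annual expense = $376,800 / 10 = $37,680.

$37,680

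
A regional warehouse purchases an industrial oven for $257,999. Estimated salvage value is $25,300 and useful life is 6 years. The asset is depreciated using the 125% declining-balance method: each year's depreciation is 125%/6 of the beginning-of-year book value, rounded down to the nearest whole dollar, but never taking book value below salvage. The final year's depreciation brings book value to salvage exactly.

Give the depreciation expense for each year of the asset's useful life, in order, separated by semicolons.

Depreciable base = $257,999 − $25,300 = $232,699.
Year 1: ⌊$257,999 × 125%/6⌋ = $53,749. Book value $204,250.
Year 2: ⌊$204,250 × 125%/6⌋ = $42,552. Book value $161,698.
Year 3: ⌊$161,698 × 125%/6⌋ = $33,687. Book value $128,011.
Year 4: ⌊$128,011 × 125%/6⌋ = $26,668. Book value $101,343.
Year 5: ⌊$101,343 × 125%/6⌋ = $21,113. Book value $80,230.
Year 6 (final): $80,230 − $25,300 = $54,930. Book value $25,300.

$53,749; $42,552; $33,687; $26,668; $21,113; $54,930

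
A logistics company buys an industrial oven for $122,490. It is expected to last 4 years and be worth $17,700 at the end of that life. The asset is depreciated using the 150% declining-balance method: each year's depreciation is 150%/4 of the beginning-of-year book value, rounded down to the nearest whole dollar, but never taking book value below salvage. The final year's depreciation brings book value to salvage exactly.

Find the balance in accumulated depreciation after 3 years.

$92,584

Depreciable base = $122,490 − $17,700 = $104,790.
Year 1: ⌊$122,490 × 150%/4⌋ = $45,933. Book value $76,557.
Year 2: ⌊$76,557 × 150%/4⌋ = $28,708. Book value $47,849.
Year 3: ⌊$47,849 × 150%/4⌋ = $17,943. Book value $29,906.
Accumulated through year 3 = $122,490 − $29,906 = $92,584.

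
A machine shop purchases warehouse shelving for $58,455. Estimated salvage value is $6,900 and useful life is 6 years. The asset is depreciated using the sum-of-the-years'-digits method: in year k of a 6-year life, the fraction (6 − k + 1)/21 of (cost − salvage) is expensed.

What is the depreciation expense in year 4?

$7,365

Depreciable base = $58,455 − $6,900 = $51,555.
Sum of the years' digits = 6+5+4+3+2+1 = 21.
Year 1: $51,555 × 6/21 = $14,730. Book value $43,725.
Year 2: $51,555 × 5/21 = $12,275. Book value $31,450.
Year 3: $51,555 × 4/21 = $9,820. Book value $21,630.
Year 4: $51,555 × 3/21 = $7,365. Book value $14,265.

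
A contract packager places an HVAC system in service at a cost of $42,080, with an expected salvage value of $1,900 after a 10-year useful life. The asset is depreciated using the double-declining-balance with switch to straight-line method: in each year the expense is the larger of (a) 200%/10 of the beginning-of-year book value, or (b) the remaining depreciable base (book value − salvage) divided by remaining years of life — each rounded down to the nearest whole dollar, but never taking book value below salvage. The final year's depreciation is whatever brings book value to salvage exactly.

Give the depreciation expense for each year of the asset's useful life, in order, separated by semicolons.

Depreciable base = $42,080 − $1,900 = $40,180.
Year 1: DB = ⌊$42,080 × 200%/10⌋ = $8,416; SL = ⌊$40,180/10⌋ = $4,018 → take DB $8,416. Book value $33,664.
Year 2: DB = ⌊$33,664 × 200%/10⌋ = $6,732; SL = ⌊$31,764/9⌋ = $3,529 → take DB $6,732. Book value $26,932.
Year 3: DB = ⌊$26,932 × 200%/10⌋ = $5,386; SL = ⌊$25,032/8⌋ = $3,129 → take DB $5,386. Book value $21,546.
Year 4: DB = ⌊$21,546 × 200%/10⌋ = $4,309; SL = ⌊$19,646/7⌋ = $2,806 → take DB $4,309. Book value $17,237.
Year 5: DB = ⌊$17,237 × 200%/10⌋ = $3,447; SL = ⌊$15,337/6⌋ = $2,556 → take DB $3,447. Book value $13,790.
Year 6: DB = ⌊$13,790 × 200%/10⌋ = $2,758; SL = ⌊$11,890/5⌋ = $2,378 → take DB $2,758. Book value $11,032.
Year 7: DB = ⌊$11,032 × 200%/10⌋ = $2,206; SL = ⌊$9,132/4⌋ = $2,283 → take SL $2,283. Book value $8,749.
Year 8: DB = ⌊$8,749 × 200%/10⌋ = $1,749; SL = ⌊$6,849/3⌋ = $2,283 → take SL $2,283. Book value $6,466.
Year 9: DB = ⌊$6,466 × 200%/10⌋ = $1,293; SL = ⌊$4,566/2⌋ = $2,283 → take SL $2,283. Book value $4,183.
Year 10 (final): $4,183 − $1,900 = $2,283. Book value $1,900.

$8,416; $6,732; $5,386; $4,309; $3,447; $2,758; $2,283; $2,283; $2,283; $2,283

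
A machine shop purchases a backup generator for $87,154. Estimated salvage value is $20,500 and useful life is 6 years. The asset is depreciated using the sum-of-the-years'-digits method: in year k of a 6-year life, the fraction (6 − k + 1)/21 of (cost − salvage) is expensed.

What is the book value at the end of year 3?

Depreciable base = $87,154 − $20,500 = $66,654.
Sum of the years' digits = 6+5+4+3+2+1 = 21.
Year 1: $66,654 × 6/21 = $19,044. Book value $68,110.
Year 2: $66,654 × 5/21 = $15,870. Book value $52,240.
Year 3: $66,654 × 4/21 = $12,696. Book value $39,544.

$39,544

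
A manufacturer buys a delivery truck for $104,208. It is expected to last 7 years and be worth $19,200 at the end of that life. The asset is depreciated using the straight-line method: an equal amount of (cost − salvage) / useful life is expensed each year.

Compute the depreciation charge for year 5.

Depreciable base = $104,208 − $19,200 = $85,008.
Annual expense = $85,008 / 7 = $12,144.

$12,144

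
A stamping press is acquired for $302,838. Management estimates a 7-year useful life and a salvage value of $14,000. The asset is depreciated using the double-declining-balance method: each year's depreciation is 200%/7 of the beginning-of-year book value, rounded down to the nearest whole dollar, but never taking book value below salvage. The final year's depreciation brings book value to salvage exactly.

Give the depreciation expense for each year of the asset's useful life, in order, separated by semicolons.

$86,525; $61,803; $44,145; $31,532; $22,523; $16,088; $26,222

Depreciable base = $302,838 − $14,000 = $288,838.
Year 1: ⌊$302,838 × 200%/7⌋ = $86,525. Book value $216,313.
Year 2: ⌊$216,313 × 200%/7⌋ = $61,803. Book value $154,510.
Year 3: ⌊$154,510 × 200%/7⌋ = $44,145. Book value $110,365.
Year 4: ⌊$110,365 × 200%/7⌋ = $31,532. Book value $78,833.
Year 5: ⌊$78,833 × 200%/7⌋ = $22,523. Book value $56,310.
Year 6: ⌊$56,310 × 200%/7⌋ = $16,088. Book value $40,222.
Year 7 (final): $40,222 − $14,000 = $26,222. Book value $14,000.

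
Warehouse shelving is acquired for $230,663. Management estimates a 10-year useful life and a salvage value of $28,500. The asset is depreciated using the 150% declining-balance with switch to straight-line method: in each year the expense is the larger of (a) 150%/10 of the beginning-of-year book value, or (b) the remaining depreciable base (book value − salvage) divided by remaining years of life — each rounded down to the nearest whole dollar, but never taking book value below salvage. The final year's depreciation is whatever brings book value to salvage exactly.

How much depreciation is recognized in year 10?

Depreciable base = $230,663 − $28,500 = $202,163.
Year 1: DB = ⌊$230,663 × 150%/10⌋ = $34,599; SL = ⌊$202,163/10⌋ = $20,216 → take DB $34,599. Book value $196,064.
Year 2: DB = ⌊$196,064 × 150%/10⌋ = $29,409; SL = ⌊$167,564/9⌋ = $18,618 → take DB $29,409. Book value $166,655.
Year 3: DB = ⌊$166,655 × 150%/10⌋ = $24,998; SL = ⌊$138,155/8⌋ = $17,269 → take DB $24,998. Book value $141,657.
Year 4: DB = ⌊$141,657 × 150%/10⌋ = $21,248; SL = ⌊$113,157/7⌋ = $16,165 → take DB $21,248. Book value $120,409.
Year 5: DB = ⌊$120,409 × 150%/10⌋ = $18,061; SL = ⌊$91,909/6⌋ = $15,318 → take DB $18,061. Book value $102,348.
Year 6: DB = ⌊$102,348 × 150%/10⌋ = $15,352; SL = ⌊$73,848/5⌋ = $14,769 → take DB $15,352. Book value $86,996.
Year 7: DB = ⌊$86,996 × 150%/10⌋ = $13,049; SL = ⌊$58,496/4⌋ = $14,624 → take SL $14,624. Book value $72,372.
Year 8: DB = ⌊$72,372 × 150%/10⌋ = $10,855; SL = ⌊$43,872/3⌋ = $14,624 → take SL $14,624. Book value $57,748.
Year 9: DB = ⌊$57,748 × 150%/10⌋ = $8,662; SL = ⌊$29,248/2⌋ = $14,624 → take SL $14,624. Book value $43,124.
Year 10 (final): $43,124 − $28,500 = $14,624. Book value $28,500.

$14,624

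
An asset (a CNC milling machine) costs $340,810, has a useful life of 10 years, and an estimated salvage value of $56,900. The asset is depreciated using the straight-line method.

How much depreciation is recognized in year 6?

Depreciable base = $340,810 − $56,900 = $283,910.
Annual expense = $283,910 / 10 = $28,391.

$28,391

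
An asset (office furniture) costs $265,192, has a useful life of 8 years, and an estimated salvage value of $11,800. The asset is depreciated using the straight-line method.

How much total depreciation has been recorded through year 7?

Depreciable base = $265,192 − $11,800 = $253,392.
Annual expense = $253,392 / 8 = $31,674.
End of year 1: book value $233,518.
End of year 2: book value $201,844.
End of year 3: book value $170,170.
End of year 4: book value $138,496.
End of year 5: book value $106,822.
End of year 6: book value $75,148.
End of year 7: book value $43,474.
Accumulated through year 7 = $265,192 − $43,474 = $221,718.

$221,718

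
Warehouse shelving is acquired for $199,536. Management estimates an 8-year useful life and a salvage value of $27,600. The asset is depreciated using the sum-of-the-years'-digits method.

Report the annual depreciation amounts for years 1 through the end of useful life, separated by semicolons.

$38,208; $33,432; $28,656; $23,880; $19,104; $14,328; $9,552; $4,776

Depreciable base = $199,536 − $27,600 = $171,936.
Sum of the years' digits = 8+7+6+5+4+3+2+1 = 36.
Year 1: $171,936 × 8/36 = $38,208. Book value $161,328.
Year 2: $171,936 × 7/36 = $33,432. Book value $127,896.
Year 3: $171,936 × 6/36 = $28,656. Book value $99,240.
Year 4: $171,936 × 5/36 = $23,880. Book value $75,360.
Year 5: $171,936 × 4/36 = $19,104. Book value $56,256.
Year 6: $171,936 × 3/36 = $14,328. Book value $41,928.
Year 7: $171,936 × 2/36 = $9,552. Book value $32,376.
Year 8: $171,936 × 1/36 = $4,776. Book value $27,600.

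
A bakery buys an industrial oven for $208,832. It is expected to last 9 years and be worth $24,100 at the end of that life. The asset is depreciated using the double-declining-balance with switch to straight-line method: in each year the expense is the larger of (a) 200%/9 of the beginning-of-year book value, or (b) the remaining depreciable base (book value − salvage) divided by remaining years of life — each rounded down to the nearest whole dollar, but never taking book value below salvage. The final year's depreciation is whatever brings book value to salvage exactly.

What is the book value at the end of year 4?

Depreciable base = $208,832 − $24,100 = $184,732.
Year 1: DB = ⌊$208,832 × 200%/9⌋ = $46,407; SL = ⌊$184,732/9⌋ = $20,525 → take DB $46,407. Book value $162,425.
Year 2: DB = ⌊$162,425 × 200%/9⌋ = $36,094; SL = ⌊$138,325/8⌋ = $17,290 → take DB $36,094. Book value $126,331.
Year 3: DB = ⌊$126,331 × 200%/9⌋ = $28,073; SL = ⌊$102,231/7⌋ = $14,604 → take DB $28,073. Book value $98,258.
Year 4: DB = ⌊$98,258 × 200%/9⌋ = $21,835; SL = ⌊$74,158/6⌋ = $12,359 → take DB $21,835. Book value $76,423.

$76,423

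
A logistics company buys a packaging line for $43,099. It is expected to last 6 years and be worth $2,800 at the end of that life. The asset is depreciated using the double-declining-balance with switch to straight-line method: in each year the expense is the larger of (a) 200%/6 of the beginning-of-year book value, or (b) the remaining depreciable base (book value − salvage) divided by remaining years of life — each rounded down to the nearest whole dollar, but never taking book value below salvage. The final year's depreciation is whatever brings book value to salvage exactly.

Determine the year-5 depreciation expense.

$2,857

Depreciable base = $43,099 − $2,800 = $40,299.
Year 1: DB = ⌊$43,099 × 200%/6⌋ = $14,366; SL = ⌊$40,299/6⌋ = $6,716 → take DB $14,366. Book value $28,733.
Year 2: DB = ⌊$28,733 × 200%/6⌋ = $9,577; SL = ⌊$25,933/5⌋ = $5,186 → take DB $9,577. Book value $19,156.
Year 3: DB = ⌊$19,156 × 200%/6⌋ = $6,385; SL = ⌊$16,356/4⌋ = $4,089 → take DB $6,385. Book value $12,771.
Year 4: DB = ⌊$12,771 × 200%/6⌋ = $4,257; SL = ⌊$9,971/3⌋ = $3,323 → take DB $4,257. Book value $8,514.
Year 5: DB = ⌊$8,514 × 200%/6⌋ = $2,838; SL = ⌊$5,714/2⌋ = $2,857 → take SL $2,857. Book value $5,657.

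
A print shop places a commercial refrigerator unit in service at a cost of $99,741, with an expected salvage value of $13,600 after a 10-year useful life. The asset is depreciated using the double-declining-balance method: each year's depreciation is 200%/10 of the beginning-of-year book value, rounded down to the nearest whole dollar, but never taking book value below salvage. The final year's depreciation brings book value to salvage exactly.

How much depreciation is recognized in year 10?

$0

Depreciable base = $99,741 − $13,600 = $86,141.
Year 1: ⌊$99,741 × 200%/10⌋ = $19,948. Book value $79,793.
Year 2: ⌊$79,793 × 200%/10⌋ = $15,958. Book value $63,835.
Year 3: ⌊$63,835 × 200%/10⌋ = $12,767. Book value $51,068.
Year 4: ⌊$51,068 × 200%/10⌋ = $10,213. Book value $40,855.
Year 5: ⌊$40,855 × 200%/10⌋ = $8,171. Book value $32,684.
Year 6: ⌊$32,684 × 200%/10⌋ = $6,536. Book value $26,148.
Year 7: ⌊$26,148 × 200%/10⌋ = $5,229. Book value $20,919.
Year 8: ⌊$20,919 × 200%/10⌋ = $4,183. Book value $16,736.
Year 9: ⌊$16,736 × 200%/10⌋ = $3,347, capped at $3,136. Book value $13,600.
Year 10 (final): $13,600 − $13,600 = $0. Book value $13,600.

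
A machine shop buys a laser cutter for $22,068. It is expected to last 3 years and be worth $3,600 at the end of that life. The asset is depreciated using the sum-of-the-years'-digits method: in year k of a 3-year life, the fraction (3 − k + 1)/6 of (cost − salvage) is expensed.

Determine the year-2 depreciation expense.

Depreciable base = $22,068 − $3,600 = $18,468.
Sum of the years' digits = 3+2+1 = 6.
Year 1: $18,468 × 3/6 = $9,234. Book value $12,834.
Year 2: $18,468 × 2/6 = $6,156. Book value $6,678.

$6,156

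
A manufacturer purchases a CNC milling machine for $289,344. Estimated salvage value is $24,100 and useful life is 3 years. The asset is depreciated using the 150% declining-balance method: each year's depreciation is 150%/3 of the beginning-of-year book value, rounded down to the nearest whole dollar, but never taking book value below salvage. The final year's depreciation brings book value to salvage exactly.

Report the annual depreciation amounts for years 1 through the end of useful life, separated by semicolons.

$144,672; $72,336; $48,236

Depreciable base = $289,344 − $24,100 = $265,244.
Year 1: ⌊$289,344 × 150%/3⌋ = $144,672. Book value $144,672.
Year 2: ⌊$144,672 × 150%/3⌋ = $72,336. Book value $72,336.
Year 3 (final): $72,336 − $24,100 = $48,236. Book value $24,100.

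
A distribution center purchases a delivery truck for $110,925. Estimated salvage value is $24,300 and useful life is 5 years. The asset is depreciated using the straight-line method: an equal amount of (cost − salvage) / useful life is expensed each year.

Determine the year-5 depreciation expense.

Depreciable base = $110,925 − $24,300 = $86,625.
Annual expense = $86,625 / 5 = $17,325.

$17,325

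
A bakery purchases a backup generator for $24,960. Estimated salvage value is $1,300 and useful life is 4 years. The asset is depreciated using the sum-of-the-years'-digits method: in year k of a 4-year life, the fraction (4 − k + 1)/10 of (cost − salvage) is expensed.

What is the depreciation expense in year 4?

Depreciable base = $24,960 − $1,300 = $23,660.
Sum of the years' digits = 4+3+2+1 = 10.
Year 1: $23,660 × 4/10 = $9,464. Book value $15,496.
Year 2: $23,660 × 3/10 = $7,098. Book value $8,398.
Year 3: $23,660 × 2/10 = $4,732. Book value $3,666.
Year 4: $23,660 × 1/10 = $2,366. Book value $1,300.

$2,366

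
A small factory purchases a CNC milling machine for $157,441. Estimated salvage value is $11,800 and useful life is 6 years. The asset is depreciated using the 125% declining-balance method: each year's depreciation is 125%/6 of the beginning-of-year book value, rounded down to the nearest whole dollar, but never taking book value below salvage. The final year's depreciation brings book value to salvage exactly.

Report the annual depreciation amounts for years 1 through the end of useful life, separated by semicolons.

$32,800; $25,966; $20,557; $16,274; $12,884; $37,160

Depreciable base = $157,441 − $11,800 = $145,641.
Year 1: ⌊$157,441 × 125%/6⌋ = $32,800. Book value $124,641.
Year 2: ⌊$124,641 × 125%/6⌋ = $25,966. Book value $98,675.
Year 3: ⌊$98,675 × 125%/6⌋ = $20,557. Book value $78,118.
Year 4: ⌊$78,118 × 125%/6⌋ = $16,274. Book value $61,844.
Year 5: ⌊$61,844 × 125%/6⌋ = $12,884. Book value $48,960.
Year 6 (final): $48,960 − $11,800 = $37,160. Book value $11,800.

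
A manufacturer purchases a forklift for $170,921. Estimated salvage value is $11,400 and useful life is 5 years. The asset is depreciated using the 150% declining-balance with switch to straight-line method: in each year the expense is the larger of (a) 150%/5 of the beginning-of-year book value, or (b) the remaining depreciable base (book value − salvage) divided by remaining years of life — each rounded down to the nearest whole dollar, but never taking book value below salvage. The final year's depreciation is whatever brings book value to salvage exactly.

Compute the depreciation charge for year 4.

$23,613

Depreciable base = $170,921 − $11,400 = $159,521.
Year 1: DB = ⌊$170,921 × 150%/5⌋ = $51,276; SL = ⌊$159,521/5⌋ = $31,904 → take DB $51,276. Book value $119,645.
Year 2: DB = ⌊$119,645 × 150%/5⌋ = $35,893; SL = ⌊$108,245/4⌋ = $27,061 → take DB $35,893. Book value $83,752.
Year 3: DB = ⌊$83,752 × 150%/5⌋ = $25,125; SL = ⌊$72,352/3⌋ = $24,117 → take DB $25,125. Book value $58,627.
Year 4: DB = ⌊$58,627 × 150%/5⌋ = $17,588; SL = ⌊$47,227/2⌋ = $23,613 → take SL $23,613. Book value $35,014.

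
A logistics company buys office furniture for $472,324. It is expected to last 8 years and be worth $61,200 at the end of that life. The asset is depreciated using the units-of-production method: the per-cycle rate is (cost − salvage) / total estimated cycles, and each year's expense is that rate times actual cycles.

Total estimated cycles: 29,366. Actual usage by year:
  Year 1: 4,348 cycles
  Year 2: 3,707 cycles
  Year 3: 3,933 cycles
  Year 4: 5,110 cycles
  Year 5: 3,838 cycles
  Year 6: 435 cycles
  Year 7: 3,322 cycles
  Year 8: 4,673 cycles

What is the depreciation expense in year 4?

$71,540

Depreciable base = $472,324 − $61,200 = $411,124.
Rate = $411,124 / 29,366 cycles = $14 per cycle.
Year 1: 4,348 × $14 = $60,872. Book value $411,452.
Year 2: 3,707 × $14 = $51,898. Book value $359,554.
Year 3: 3,933 × $14 = $55,062. Book value $304,492.
Year 4: 5,110 × $14 = $71,540. Book value $232,952.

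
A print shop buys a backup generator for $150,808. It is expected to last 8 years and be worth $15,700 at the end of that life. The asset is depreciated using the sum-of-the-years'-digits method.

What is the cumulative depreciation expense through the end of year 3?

$78,813

Depreciable base = $150,808 − $15,700 = $135,108.
Sum of the years' digits = 8+7+6+5+4+3+2+1 = 36.
Year 1: $135,108 × 8/36 = $30,024. Book value $120,784.
Year 2: $135,108 × 7/36 = $26,271. Book value $94,513.
Year 3: $135,108 × 6/36 = $22,518. Book value $71,995.
Accumulated through year 3 = $150,808 − $71,995 = $78,813.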